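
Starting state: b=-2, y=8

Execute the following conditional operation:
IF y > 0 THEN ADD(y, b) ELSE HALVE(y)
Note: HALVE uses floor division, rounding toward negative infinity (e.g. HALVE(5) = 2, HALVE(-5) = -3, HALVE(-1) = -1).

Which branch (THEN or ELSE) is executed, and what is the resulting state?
Branch: THEN, Final state: b=-2, y=6

Evaluating condition: y > 0
y = 8
Condition is True, so THEN branch executes
After ADD(y, b): b=-2, y=6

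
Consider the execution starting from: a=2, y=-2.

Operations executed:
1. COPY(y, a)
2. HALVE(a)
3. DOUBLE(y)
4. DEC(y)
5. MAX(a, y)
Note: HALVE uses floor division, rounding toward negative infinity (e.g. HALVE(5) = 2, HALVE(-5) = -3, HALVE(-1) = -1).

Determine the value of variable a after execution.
a = 3

Tracing execution:
Step 1: COPY(y, a) → a = 2
Step 2: HALVE(a) → a = 1
Step 3: DOUBLE(y) → a = 1
Step 4: DEC(y) → a = 1
Step 5: MAX(a, y) → a = 3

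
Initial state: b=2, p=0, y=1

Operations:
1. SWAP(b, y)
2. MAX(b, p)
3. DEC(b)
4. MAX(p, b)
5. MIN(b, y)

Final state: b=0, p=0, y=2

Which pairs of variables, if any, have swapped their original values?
None

Comparing initial and final values:
p: 0 → 0
y: 1 → 2
b: 2 → 0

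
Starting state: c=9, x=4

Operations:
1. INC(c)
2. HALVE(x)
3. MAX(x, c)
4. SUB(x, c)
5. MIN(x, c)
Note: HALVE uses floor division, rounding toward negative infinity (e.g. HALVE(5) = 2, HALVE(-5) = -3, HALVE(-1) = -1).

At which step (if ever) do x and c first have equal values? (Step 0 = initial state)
Step 3

x and c first become equal after step 3.

Comparing values at each step:
Initial: x=4, c=9
After step 1: x=4, c=10
After step 2: x=2, c=10
After step 3: x=10, c=10 ← equal!
After step 4: x=0, c=10
After step 5: x=0, c=10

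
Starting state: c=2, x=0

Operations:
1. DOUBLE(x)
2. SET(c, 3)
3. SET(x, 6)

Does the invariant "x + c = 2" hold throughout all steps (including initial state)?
No, violated after step 2

The invariant is violated after step 2.

State at each step:
Initial: c=2, x=0
After step 1: c=2, x=0
After step 2: c=3, x=0
After step 3: c=3, x=6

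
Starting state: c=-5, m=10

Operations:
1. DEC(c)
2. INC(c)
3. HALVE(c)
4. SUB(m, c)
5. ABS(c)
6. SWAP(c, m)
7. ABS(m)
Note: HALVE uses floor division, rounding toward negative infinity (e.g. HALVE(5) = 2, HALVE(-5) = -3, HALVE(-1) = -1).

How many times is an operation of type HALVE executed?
1

Counting HALVE operations:
Step 3: HALVE(c) ← HALVE
Total: 1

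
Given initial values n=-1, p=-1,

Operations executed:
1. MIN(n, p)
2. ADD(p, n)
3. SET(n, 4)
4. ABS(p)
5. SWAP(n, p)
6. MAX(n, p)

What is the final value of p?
p = 4

Tracing execution:
Step 1: MIN(n, p) → p = -1
Step 2: ADD(p, n) → p = -2
Step 3: SET(n, 4) → p = -2
Step 4: ABS(p) → p = 2
Step 5: SWAP(n, p) → p = 4
Step 6: MAX(n, p) → p = 4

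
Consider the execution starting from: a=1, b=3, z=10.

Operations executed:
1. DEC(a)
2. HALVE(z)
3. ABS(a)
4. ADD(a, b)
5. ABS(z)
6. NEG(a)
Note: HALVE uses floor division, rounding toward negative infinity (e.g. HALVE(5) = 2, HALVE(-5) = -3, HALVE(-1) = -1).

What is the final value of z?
z = 5

Tracing execution:
Step 1: DEC(a) → z = 10
Step 2: HALVE(z) → z = 5
Step 3: ABS(a) → z = 5
Step 4: ADD(a, b) → z = 5
Step 5: ABS(z) → z = 5
Step 6: NEG(a) → z = 5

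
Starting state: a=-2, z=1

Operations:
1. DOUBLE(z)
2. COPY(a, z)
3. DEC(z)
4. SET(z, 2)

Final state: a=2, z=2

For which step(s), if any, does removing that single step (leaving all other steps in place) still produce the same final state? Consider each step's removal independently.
Step(s) 3

Testing removal of each single step:
Without step 1: final = a=1, z=2 (different)
Without step 2: final = a=-2, z=2 (different)
Without step 3: final = a=2, z=2 (same)
Without step 4: final = a=2, z=1 (different)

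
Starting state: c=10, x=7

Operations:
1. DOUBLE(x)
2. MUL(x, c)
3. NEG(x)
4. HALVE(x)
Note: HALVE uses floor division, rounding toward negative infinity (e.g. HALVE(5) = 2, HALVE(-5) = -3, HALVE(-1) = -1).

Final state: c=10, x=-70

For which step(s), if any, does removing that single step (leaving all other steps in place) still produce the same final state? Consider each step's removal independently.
None - removing any single step changes the final result

Testing removal of each single step:
Without step 1: final = c=10, x=-35 (different)
Without step 2: final = c=10, x=-7 (different)
Without step 3: final = c=10, x=70 (different)
Without step 4: final = c=10, x=-140 (different)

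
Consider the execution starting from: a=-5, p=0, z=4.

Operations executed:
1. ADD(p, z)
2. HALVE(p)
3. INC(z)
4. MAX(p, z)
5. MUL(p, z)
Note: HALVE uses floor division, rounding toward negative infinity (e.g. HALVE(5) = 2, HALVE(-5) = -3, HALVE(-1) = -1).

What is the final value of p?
p = 25

Tracing execution:
Step 1: ADD(p, z) → p = 4
Step 2: HALVE(p) → p = 2
Step 3: INC(z) → p = 2
Step 4: MAX(p, z) → p = 5
Step 5: MUL(p, z) → p = 25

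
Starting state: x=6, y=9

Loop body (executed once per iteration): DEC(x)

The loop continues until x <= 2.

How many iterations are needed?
4

Tracing iterations:
Initial: x=6, y=9
After iteration 1: x=5, y=9
After iteration 2: x=4, y=9
After iteration 3: x=3, y=9
After iteration 4: x=2, y=9
x <= 2 now holds, so the loop exits after 4 iterations.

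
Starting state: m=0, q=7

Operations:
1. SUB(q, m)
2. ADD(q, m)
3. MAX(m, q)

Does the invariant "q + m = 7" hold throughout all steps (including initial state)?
No, violated after step 3

The invariant is violated after step 3.

State at each step:
Initial: m=0, q=7
After step 1: m=0, q=7
After step 2: m=0, q=7
After step 3: m=7, q=7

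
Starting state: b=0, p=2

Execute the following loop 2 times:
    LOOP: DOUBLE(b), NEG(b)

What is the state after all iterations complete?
b=0, p=2

Iteration trace:
Start: b=0, p=2
After iteration 1: b=0, p=2
After iteration 2: b=0, p=2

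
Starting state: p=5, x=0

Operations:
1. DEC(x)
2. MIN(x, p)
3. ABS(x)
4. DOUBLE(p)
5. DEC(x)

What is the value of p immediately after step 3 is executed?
p = 5

Tracing p through execution:
Initial: p = 5
After step 1 (DEC(x)): p = 5
After step 2 (MIN(x, p)): p = 5
After step 3 (ABS(x)): p = 5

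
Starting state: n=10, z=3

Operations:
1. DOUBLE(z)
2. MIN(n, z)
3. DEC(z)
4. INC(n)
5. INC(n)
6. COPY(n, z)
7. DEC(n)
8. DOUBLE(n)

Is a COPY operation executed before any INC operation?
No

First COPY: step 6
First INC: step 4
Since 6 > 4, INC comes first.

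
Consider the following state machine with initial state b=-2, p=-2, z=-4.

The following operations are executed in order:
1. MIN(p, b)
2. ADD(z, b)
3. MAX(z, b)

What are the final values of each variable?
{b: -2, p: -2, z: -2}

Step-by-step execution:
Initial: b=-2, p=-2, z=-4
After step 1 (MIN(p, b)): b=-2, p=-2, z=-4
After step 2 (ADD(z, b)): b=-2, p=-2, z=-6
After step 3 (MAX(z, b)): b=-2, p=-2, z=-2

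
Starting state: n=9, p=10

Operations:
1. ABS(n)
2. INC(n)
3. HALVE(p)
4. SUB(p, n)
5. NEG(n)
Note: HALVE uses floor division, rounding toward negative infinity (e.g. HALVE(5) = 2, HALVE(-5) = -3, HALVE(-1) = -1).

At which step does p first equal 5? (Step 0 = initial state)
Step 3

Tracing p:
Initial: p = 10
After step 1: p = 10
After step 2: p = 10
After step 3: p = 5 ← first occurrence
After step 4: p = -5
After step 5: p = -5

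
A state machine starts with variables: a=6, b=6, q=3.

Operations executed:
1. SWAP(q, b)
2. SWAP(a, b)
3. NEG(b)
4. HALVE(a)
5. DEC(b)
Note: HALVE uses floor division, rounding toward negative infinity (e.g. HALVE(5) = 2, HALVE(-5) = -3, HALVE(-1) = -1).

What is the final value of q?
q = 6

Tracing execution:
Step 1: SWAP(q, b) → q = 6
Step 2: SWAP(a, b) → q = 6
Step 3: NEG(b) → q = 6
Step 4: HALVE(a) → q = 6
Step 5: DEC(b) → q = 6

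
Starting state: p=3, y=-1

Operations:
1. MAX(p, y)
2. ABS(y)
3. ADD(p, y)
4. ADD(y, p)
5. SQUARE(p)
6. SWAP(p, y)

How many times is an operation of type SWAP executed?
1

Counting SWAP operations:
Step 6: SWAP(p, y) ← SWAP
Total: 1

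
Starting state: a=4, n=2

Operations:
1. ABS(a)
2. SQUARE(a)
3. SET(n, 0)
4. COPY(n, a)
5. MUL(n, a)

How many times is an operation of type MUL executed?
1

Counting MUL operations:
Step 5: MUL(n, a) ← MUL
Total: 1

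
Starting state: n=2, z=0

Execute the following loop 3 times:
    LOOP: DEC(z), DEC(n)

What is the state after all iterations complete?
n=-1, z=-3

Iteration trace:
Start: n=2, z=0
After iteration 1: n=1, z=-1
After iteration 2: n=0, z=-2
After iteration 3: n=-1, z=-3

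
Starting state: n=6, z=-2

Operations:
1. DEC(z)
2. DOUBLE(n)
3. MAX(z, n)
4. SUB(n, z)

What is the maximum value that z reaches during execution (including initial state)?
12

Values of z at each step:
Initial: z = -2
After step 1: z = -3
After step 2: z = -3
After step 3: z = 12 ← maximum
After step 4: z = 12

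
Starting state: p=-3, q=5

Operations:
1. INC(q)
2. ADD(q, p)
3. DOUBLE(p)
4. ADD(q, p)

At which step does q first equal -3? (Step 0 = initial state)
Step 4

Tracing q:
Initial: q = 5
After step 1: q = 6
After step 2: q = 3
After step 3: q = 3
After step 4: q = -3 ← first occurrence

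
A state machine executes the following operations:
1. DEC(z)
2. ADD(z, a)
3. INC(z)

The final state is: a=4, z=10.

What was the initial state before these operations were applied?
a=4, z=6

Working backwards:
Final state: a=4, z=10
Before step 3 (INC(z)): a=4, z=9
Before step 2 (ADD(z, a)): a=4, z=5
Before step 1 (DEC(z)): a=4, z=6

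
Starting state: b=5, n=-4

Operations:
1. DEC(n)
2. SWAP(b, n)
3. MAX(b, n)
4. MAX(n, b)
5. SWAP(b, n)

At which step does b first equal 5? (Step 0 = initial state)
Step 0

Tracing b:
Initial: b = 5 ← first occurrence
After step 1: b = 5
After step 2: b = -5
After step 3: b = 5
After step 4: b = 5
After step 5: b = 5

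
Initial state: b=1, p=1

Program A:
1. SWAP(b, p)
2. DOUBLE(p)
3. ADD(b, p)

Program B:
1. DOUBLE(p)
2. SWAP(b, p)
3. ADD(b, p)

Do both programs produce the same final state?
No

Program A final state: b=3, p=2
Program B final state: b=3, p=1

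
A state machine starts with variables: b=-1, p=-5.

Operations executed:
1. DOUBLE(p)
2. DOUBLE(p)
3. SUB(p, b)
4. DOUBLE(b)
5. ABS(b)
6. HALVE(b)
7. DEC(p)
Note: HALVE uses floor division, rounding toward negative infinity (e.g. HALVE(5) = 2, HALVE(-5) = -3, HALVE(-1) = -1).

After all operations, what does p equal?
p = -20

Tracing execution:
Step 1: DOUBLE(p) → p = -10
Step 2: DOUBLE(p) → p = -20
Step 3: SUB(p, b) → p = -19
Step 4: DOUBLE(b) → p = -19
Step 5: ABS(b) → p = -19
Step 6: HALVE(b) → p = -19
Step 7: DEC(p) → p = -20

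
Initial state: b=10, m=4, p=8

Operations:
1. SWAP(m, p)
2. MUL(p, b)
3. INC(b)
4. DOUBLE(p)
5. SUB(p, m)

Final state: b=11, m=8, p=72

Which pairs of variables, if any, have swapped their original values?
None

Comparing initial and final values:
m: 4 → 8
b: 10 → 11
p: 8 → 72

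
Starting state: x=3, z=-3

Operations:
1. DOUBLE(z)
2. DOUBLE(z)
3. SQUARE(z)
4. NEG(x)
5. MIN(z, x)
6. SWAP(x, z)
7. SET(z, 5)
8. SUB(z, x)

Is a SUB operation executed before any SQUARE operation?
No

First SUB: step 8
First SQUARE: step 3
Since 8 > 3, SQUARE comes first.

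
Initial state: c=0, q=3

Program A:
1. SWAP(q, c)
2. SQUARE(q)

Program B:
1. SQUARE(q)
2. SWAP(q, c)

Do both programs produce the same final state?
No

Program A final state: c=3, q=0
Program B final state: c=9, q=0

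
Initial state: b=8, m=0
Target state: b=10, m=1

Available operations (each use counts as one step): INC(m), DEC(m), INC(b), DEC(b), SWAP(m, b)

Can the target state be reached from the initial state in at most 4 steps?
Yes

Path (3 steps): INC(m) → INC(b) → INC(b)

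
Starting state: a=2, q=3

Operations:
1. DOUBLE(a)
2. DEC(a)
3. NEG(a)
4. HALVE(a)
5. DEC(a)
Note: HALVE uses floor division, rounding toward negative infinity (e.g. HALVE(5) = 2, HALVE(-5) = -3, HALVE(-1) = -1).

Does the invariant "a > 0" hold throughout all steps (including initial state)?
No, violated after step 3

The invariant is violated after step 3.

State at each step:
Initial: a=2, q=3
After step 1: a=4, q=3
After step 2: a=3, q=3
After step 3: a=-3, q=3
After step 4: a=-2, q=3
After step 5: a=-3, q=3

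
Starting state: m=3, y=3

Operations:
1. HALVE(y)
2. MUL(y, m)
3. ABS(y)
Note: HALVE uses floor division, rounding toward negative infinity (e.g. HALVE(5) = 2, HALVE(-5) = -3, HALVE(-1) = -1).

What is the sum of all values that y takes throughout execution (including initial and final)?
10

Values of y at each step:
Initial: y = 3
After step 1: y = 1
After step 2: y = 3
After step 3: y = 3
Sum = 3 + 1 + 3 + 3 = 10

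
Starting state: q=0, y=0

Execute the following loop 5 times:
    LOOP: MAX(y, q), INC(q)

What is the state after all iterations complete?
q=5, y=4

Iteration trace:
Start: q=0, y=0
After iteration 1: q=1, y=0
After iteration 2: q=2, y=1
After iteration 3: q=3, y=2
After iteration 4: q=4, y=3
After iteration 5: q=5, y=4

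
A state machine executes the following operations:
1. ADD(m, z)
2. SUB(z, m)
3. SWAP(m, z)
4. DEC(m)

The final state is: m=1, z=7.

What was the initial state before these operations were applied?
m=-2, z=9

Working backwards:
Final state: m=1, z=7
Before step 4 (DEC(m)): m=2, z=7
Before step 3 (SWAP(m, z)): m=7, z=2
Before step 2 (SUB(z, m)): m=7, z=9
Before step 1 (ADD(m, z)): m=-2, z=9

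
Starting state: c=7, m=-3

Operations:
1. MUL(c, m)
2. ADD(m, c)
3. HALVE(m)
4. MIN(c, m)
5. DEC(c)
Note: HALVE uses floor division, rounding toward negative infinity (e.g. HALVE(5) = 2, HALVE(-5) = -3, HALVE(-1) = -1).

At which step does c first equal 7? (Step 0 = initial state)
Step 0

Tracing c:
Initial: c = 7 ← first occurrence
After step 1: c = -21
After step 2: c = -21
After step 3: c = -21
After step 4: c = -21
After step 5: c = -22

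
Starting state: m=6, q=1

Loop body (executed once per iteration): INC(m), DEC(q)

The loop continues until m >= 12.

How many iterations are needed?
6

Tracing iterations:
Initial: m=6, q=1
After iteration 1: m=7, q=0
After iteration 2: m=8, q=-1
After iteration 3: m=9, q=-2
After iteration 4: m=10, q=-3
After iteration 5: m=11, q=-4
After iteration 6: m=12, q=-5
m >= 12 now holds, so the loop exits after 6 iterations.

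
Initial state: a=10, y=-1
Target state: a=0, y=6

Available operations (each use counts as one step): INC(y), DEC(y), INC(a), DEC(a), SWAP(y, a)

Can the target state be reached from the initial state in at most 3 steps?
No

The target state cannot be reached within 3 steps.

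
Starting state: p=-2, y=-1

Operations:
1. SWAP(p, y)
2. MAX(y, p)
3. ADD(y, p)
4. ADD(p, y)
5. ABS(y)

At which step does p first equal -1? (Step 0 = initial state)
Step 1

Tracing p:
Initial: p = -2
After step 1: p = -1 ← first occurrence
After step 2: p = -1
After step 3: p = -1
After step 4: p = -3
After step 5: p = -3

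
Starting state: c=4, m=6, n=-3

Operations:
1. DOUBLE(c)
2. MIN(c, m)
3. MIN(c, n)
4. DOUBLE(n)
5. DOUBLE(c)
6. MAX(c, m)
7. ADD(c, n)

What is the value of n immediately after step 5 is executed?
n = -6

Tracing n through execution:
Initial: n = -3
After step 1 (DOUBLE(c)): n = -3
After step 2 (MIN(c, m)): n = -3
After step 3 (MIN(c, n)): n = -3
After step 4 (DOUBLE(n)): n = -6
After step 5 (DOUBLE(c)): n = -6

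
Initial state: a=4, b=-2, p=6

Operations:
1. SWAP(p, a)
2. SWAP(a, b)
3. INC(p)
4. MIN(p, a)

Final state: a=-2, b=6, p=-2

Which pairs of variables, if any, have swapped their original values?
(p, b)

Comparing initial and final values:
a: 4 → -2
p: 6 → -2
b: -2 → 6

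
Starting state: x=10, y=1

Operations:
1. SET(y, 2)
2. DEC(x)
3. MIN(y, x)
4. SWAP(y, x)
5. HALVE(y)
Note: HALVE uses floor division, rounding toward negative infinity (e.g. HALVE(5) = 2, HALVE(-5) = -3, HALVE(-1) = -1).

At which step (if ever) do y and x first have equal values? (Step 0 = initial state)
Never

y and x never become equal during execution.

Comparing values at each step:
Initial: y=1, x=10
After step 1: y=2, x=10
After step 2: y=2, x=9
After step 3: y=2, x=9
After step 4: y=9, x=2
After step 5: y=4, x=2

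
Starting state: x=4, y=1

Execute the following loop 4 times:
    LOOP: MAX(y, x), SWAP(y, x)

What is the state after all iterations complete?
x=4, y=4

Iteration trace:
Start: x=4, y=1
After iteration 1: x=4, y=4
After iteration 2: x=4, y=4
After iteration 3: x=4, y=4
After iteration 4: x=4, y=4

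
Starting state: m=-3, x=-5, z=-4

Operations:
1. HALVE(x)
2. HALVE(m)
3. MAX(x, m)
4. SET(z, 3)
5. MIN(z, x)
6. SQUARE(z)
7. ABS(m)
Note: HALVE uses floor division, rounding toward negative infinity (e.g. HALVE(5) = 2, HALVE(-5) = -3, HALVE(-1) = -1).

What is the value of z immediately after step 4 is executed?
z = 3

Tracing z through execution:
Initial: z = -4
After step 1 (HALVE(x)): z = -4
After step 2 (HALVE(m)): z = -4
After step 3 (MAX(x, m)): z = -4
After step 4 (SET(z, 3)): z = 3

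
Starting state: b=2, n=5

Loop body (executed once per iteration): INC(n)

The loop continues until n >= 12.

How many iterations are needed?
7

Tracing iterations:
Initial: b=2, n=5
After iteration 1: b=2, n=6
After iteration 2: b=2, n=7
After iteration 3: b=2, n=8
After iteration 4: b=2, n=9
After iteration 5: b=2, n=10
After iteration 6: b=2, n=11
After iteration 7: b=2, n=12
n >= 12 now holds, so the loop exits after 7 iterations.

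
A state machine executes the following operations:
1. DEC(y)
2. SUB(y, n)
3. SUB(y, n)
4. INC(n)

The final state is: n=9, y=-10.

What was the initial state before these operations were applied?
n=8, y=7

Working backwards:
Final state: n=9, y=-10
Before step 4 (INC(n)): n=8, y=-10
Before step 3 (SUB(y, n)): n=8, y=-2
Before step 2 (SUB(y, n)): n=8, y=6
Before step 1 (DEC(y)): n=8, y=7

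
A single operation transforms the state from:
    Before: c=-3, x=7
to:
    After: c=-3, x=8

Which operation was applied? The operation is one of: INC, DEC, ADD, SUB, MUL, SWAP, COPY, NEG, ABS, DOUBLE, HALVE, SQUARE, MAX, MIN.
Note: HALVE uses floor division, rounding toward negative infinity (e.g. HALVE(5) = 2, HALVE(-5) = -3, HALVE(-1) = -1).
INC(x)

Analyzing the change:
Before: c=-3, x=7
After: c=-3, x=8
Variable x changed from 7 to 8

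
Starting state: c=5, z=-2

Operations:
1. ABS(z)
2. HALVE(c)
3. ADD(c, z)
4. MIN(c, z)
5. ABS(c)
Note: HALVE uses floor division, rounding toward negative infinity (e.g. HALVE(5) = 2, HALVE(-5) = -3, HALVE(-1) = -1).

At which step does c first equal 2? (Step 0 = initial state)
Step 2

Tracing c:
Initial: c = 5
After step 1: c = 5
After step 2: c = 2 ← first occurrence
After step 3: c = 4
After step 4: c = 2
After step 5: c = 2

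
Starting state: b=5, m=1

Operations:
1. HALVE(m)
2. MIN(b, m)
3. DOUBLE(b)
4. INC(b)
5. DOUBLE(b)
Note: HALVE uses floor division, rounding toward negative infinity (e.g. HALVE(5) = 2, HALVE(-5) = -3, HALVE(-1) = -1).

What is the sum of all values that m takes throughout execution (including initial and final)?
1

Values of m at each step:
Initial: m = 1
After step 1: m = 0
After step 2: m = 0
After step 3: m = 0
After step 4: m = 0
After step 5: m = 0
Sum = 1 + 0 + 0 + 0 + 0 + 0 = 1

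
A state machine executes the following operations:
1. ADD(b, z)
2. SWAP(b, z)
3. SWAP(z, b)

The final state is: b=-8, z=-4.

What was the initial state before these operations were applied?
b=-4, z=-4

Working backwards:
Final state: b=-8, z=-4
Before step 3 (SWAP(z, b)): b=-4, z=-8
Before step 2 (SWAP(b, z)): b=-8, z=-4
Before step 1 (ADD(b, z)): b=-4, z=-4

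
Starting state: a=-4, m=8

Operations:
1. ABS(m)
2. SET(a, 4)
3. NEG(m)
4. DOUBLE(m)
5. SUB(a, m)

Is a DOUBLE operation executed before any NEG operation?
No

First DOUBLE: step 4
First NEG: step 3
Since 4 > 3, NEG comes first.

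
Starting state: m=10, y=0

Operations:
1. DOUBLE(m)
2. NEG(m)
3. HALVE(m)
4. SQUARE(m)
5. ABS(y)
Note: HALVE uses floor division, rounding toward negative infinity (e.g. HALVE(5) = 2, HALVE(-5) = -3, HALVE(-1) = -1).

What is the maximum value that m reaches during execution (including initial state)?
100

Values of m at each step:
Initial: m = 10
After step 1: m = 20
After step 2: m = -20
After step 3: m = -10
After step 4: m = 100 ← maximum
After step 5: m = 100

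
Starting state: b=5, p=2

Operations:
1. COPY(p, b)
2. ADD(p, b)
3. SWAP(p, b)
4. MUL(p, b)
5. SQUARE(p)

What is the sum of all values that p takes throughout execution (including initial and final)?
2572

Values of p at each step:
Initial: p = 2
After step 1: p = 5
After step 2: p = 10
After step 3: p = 5
After step 4: p = 50
After step 5: p = 2500
Sum = 2 + 5 + 10 + 5 + 50 + 2500 = 2572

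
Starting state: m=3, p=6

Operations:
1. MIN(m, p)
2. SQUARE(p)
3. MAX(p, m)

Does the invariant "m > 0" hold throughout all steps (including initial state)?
Yes

The invariant holds at every step.

State at each step:
Initial: m=3, p=6
After step 1: m=3, p=6
After step 2: m=3, p=36
After step 3: m=3, p=36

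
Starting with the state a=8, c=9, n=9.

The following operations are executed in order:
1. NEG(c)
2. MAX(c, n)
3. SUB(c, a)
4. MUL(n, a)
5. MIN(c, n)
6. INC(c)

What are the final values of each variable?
{a: 8, c: 2, n: 72}

Step-by-step execution:
Initial: a=8, c=9, n=9
After step 1 (NEG(c)): a=8, c=-9, n=9
After step 2 (MAX(c, n)): a=8, c=9, n=9
After step 3 (SUB(c, a)): a=8, c=1, n=9
After step 4 (MUL(n, a)): a=8, c=1, n=72
After step 5 (MIN(c, n)): a=8, c=1, n=72
After step 6 (INC(c)): a=8, c=2, n=72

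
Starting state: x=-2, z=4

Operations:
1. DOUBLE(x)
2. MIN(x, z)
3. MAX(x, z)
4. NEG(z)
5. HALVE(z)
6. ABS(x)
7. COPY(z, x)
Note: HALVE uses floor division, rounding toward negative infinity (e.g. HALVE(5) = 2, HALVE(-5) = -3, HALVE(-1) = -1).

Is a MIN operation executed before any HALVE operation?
Yes

First MIN: step 2
First HALVE: step 5
Since 2 < 5, MIN comes first.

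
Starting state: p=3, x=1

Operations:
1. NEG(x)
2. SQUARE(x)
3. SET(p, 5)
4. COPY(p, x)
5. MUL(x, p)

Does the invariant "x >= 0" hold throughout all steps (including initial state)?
No, violated after step 1

The invariant is violated after step 1.

State at each step:
Initial: p=3, x=1
After step 1: p=3, x=-1
After step 2: p=3, x=1
After step 3: p=5, x=1
After step 4: p=1, x=1
After step 5: p=1, x=1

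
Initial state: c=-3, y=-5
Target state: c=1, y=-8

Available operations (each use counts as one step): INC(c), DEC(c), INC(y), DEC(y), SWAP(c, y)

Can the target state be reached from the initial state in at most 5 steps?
No

The target state cannot be reached within 5 steps.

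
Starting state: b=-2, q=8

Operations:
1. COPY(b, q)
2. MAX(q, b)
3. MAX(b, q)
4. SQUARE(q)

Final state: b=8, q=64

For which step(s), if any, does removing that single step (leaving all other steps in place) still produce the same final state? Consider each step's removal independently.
Step(s) 1, 2, 3

Testing removal of each single step:
Without step 1: final = b=8, q=64 (same)
Without step 2: final = b=8, q=64 (same)
Without step 3: final = b=8, q=64 (same)
Without step 4: final = b=8, q=8 (different)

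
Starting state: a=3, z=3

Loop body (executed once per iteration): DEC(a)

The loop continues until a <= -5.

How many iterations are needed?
8

Tracing iterations:
Initial: a=3, z=3
After iteration 1: a=2, z=3
After iteration 2: a=1, z=3
After iteration 3: a=0, z=3
After iteration 4: a=-1, z=3
After iteration 5: a=-2, z=3
After iteration 6: a=-3, z=3
After iteration 7: a=-4, z=3
After iteration 8: a=-5, z=3
a <= -5 now holds, so the loop exits after 8 iterations.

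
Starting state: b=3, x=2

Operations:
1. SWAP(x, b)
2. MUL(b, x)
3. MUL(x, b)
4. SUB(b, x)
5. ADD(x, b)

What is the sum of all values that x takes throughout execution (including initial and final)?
50

Values of x at each step:
Initial: x = 2
After step 1: x = 3
After step 2: x = 3
After step 3: x = 18
After step 4: x = 18
After step 5: x = 6
Sum = 2 + 3 + 3 + 18 + 18 + 6 = 50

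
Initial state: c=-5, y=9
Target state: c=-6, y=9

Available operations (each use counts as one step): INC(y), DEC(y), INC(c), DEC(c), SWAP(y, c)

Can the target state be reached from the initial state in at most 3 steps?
Yes

Path (1 step): DEC(c)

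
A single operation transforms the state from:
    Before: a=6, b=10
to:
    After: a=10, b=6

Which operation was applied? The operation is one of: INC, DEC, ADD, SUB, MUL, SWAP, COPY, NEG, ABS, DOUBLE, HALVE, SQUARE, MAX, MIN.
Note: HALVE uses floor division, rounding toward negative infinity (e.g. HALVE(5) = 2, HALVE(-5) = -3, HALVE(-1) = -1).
SWAP(b, a)

Analyzing the change:
Before: a=6, b=10
After: a=10, b=6
Variable b changed from 10 to 6
Variable a changed from 6 to 10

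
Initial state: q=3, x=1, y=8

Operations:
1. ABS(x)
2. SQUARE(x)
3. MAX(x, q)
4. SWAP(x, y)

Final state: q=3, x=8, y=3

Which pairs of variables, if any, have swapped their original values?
None

Comparing initial and final values:
y: 8 → 3
x: 1 → 8
q: 3 → 3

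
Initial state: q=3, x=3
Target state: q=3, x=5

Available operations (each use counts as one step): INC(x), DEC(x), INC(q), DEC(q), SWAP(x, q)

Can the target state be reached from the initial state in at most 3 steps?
Yes

Path (2 steps): INC(x) → INC(x)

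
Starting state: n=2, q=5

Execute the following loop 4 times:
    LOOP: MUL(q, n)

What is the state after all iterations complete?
n=2, q=80

Iteration trace:
Start: n=2, q=5
After iteration 1: n=2, q=10
After iteration 2: n=2, q=20
After iteration 3: n=2, q=40
After iteration 4: n=2, q=80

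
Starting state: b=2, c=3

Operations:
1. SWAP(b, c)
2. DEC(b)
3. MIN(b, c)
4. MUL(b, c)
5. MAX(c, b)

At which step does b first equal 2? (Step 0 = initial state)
Step 0

Tracing b:
Initial: b = 2 ← first occurrence
After step 1: b = 3
After step 2: b = 2
After step 3: b = 2
After step 4: b = 4
After step 5: b = 4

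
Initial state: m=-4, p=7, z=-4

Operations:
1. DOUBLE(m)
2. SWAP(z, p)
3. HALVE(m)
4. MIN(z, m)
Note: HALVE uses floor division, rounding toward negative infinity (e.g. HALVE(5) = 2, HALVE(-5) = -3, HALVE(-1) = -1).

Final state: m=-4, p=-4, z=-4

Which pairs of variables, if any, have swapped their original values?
None

Comparing initial and final values:
p: 7 → -4
z: -4 → -4
m: -4 → -4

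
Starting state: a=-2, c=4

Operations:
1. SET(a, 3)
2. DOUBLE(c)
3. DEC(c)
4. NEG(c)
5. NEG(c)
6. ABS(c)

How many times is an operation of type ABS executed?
1

Counting ABS operations:
Step 6: ABS(c) ← ABS
Total: 1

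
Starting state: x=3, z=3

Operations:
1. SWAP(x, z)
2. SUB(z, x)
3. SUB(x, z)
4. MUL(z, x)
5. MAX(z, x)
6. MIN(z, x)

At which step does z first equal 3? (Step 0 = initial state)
Step 0

Tracing z:
Initial: z = 3 ← first occurrence
After step 1: z = 3
After step 2: z = 0
After step 3: z = 0
After step 4: z = 0
After step 5: z = 3
After step 6: z = 3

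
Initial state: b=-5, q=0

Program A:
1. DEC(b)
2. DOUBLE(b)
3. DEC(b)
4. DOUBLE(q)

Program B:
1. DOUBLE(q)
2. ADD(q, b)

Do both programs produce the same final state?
No

Program A final state: b=-13, q=0
Program B final state: b=-5, q=-5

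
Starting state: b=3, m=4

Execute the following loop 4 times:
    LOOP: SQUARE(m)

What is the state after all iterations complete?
b=3, m=4294967296

Iteration trace:
Start: b=3, m=4
After iteration 1: b=3, m=16
After iteration 2: b=3, m=256
After iteration 3: b=3, m=65536
After iteration 4: b=3, m=4294967296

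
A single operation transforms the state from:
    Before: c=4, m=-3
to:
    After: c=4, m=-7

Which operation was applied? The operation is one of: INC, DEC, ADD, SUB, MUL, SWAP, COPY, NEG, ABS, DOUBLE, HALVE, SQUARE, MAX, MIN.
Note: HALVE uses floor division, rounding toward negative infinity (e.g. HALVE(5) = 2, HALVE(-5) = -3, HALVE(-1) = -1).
SUB(m, c)

Analyzing the change:
Before: c=4, m=-3
After: c=4, m=-7
Variable m changed from -3 to -7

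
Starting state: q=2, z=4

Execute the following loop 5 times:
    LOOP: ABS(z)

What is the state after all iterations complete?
q=2, z=4

Iteration trace:
Start: q=2, z=4
After iteration 1: q=2, z=4
After iteration 2: q=2, z=4
After iteration 3: q=2, z=4
After iteration 4: q=2, z=4
After iteration 5: q=2, z=4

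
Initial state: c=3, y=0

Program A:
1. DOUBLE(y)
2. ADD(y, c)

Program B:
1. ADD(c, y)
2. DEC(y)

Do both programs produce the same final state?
No

Program A final state: c=3, y=3
Program B final state: c=3, y=-1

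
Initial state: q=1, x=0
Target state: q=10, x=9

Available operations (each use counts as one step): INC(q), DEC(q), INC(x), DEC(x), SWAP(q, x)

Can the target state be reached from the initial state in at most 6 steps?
No

The target state cannot be reached within 6 steps.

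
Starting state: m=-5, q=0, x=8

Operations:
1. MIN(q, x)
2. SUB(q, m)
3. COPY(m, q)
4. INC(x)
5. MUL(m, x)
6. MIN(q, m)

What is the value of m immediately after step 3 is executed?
m = 5

Tracing m through execution:
Initial: m = -5
After step 1 (MIN(q, x)): m = -5
After step 2 (SUB(q, m)): m = -5
After step 3 (COPY(m, q)): m = 5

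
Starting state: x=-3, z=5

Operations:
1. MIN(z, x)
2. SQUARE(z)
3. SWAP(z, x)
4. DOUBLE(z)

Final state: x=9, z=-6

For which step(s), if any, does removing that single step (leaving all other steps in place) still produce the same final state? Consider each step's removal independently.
None - removing any single step changes the final result

Testing removal of each single step:
Without step 1: final = x=25, z=-6 (different)
Without step 2: final = x=-3, z=-6 (different)
Without step 3: final = x=-3, z=18 (different)
Without step 4: final = x=9, z=-3 (different)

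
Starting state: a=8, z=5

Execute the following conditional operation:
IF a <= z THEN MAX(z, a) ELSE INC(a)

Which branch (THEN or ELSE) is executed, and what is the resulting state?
Branch: ELSE, Final state: a=9, z=5

Evaluating condition: a <= z
a = 8, z = 5
Condition is False, so ELSE branch executes
After INC(a): a=9, z=5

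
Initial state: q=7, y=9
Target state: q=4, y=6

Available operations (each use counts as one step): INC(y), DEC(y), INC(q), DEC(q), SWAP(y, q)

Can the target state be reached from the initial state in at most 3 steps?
No

The target state cannot be reached within 3 steps.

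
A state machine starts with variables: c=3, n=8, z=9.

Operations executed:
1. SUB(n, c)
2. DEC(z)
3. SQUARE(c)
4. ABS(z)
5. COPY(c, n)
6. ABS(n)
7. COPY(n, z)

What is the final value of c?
c = 5

Tracing execution:
Step 1: SUB(n, c) → c = 3
Step 2: DEC(z) → c = 3
Step 3: SQUARE(c) → c = 9
Step 4: ABS(z) → c = 9
Step 5: COPY(c, n) → c = 5
Step 6: ABS(n) → c = 5
Step 7: COPY(n, z) → c = 5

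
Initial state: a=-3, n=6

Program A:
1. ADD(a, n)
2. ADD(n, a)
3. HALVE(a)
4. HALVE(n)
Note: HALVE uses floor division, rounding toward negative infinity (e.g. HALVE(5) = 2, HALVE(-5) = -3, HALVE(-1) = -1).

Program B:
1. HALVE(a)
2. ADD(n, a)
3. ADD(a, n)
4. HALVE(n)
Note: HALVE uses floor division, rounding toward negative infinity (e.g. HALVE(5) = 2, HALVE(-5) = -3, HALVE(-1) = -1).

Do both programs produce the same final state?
No

Program A final state: a=1, n=4
Program B final state: a=2, n=2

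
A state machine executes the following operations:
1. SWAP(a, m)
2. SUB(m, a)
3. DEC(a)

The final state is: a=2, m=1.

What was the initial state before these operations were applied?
a=4, m=3

Working backwards:
Final state: a=2, m=1
Before step 3 (DEC(a)): a=3, m=1
Before step 2 (SUB(m, a)): a=3, m=4
Before step 1 (SWAP(a, m)): a=4, m=3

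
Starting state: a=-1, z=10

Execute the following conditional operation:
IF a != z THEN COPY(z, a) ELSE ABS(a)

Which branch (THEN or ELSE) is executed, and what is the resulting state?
Branch: THEN, Final state: a=-1, z=-1

Evaluating condition: a != z
a = -1, z = 10
Condition is True, so THEN branch executes
After COPY(z, a): a=-1, z=-1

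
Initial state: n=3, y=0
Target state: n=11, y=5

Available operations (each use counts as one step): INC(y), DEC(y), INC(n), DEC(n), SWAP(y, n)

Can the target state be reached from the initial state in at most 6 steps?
No

The target state cannot be reached within 6 steps.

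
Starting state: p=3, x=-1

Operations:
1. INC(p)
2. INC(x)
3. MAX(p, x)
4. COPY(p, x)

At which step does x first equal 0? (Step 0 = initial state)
Step 2

Tracing x:
Initial: x = -1
After step 1: x = -1
After step 2: x = 0 ← first occurrence
After step 3: x = 0
After step 4: x = 0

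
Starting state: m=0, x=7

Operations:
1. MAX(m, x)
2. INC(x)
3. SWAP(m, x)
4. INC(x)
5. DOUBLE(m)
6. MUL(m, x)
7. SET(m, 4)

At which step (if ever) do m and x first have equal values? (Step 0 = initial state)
Step 1

m and x first become equal after step 1.

Comparing values at each step:
Initial: m=0, x=7
After step 1: m=7, x=7 ← equal!
After step 2: m=7, x=8
After step 3: m=8, x=7
After step 4: m=8, x=8 ← equal!
After step 5: m=16, x=8
After step 6: m=128, x=8
After step 7: m=4, x=8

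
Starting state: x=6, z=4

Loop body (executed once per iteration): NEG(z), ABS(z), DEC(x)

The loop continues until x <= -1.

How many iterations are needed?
7

Tracing iterations:
Initial: x=6, z=4
After iteration 1: x=5, z=4
After iteration 2: x=4, z=4
After iteration 3: x=3, z=4
After iteration 4: x=2, z=4
After iteration 5: x=1, z=4
After iteration 6: x=0, z=4
After iteration 7: x=-1, z=4
x <= -1 now holds, so the loop exits after 7 iterations.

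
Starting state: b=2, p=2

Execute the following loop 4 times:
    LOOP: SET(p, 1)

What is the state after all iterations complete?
b=2, p=1

Iteration trace:
Start: b=2, p=2
After iteration 1: b=2, p=1
After iteration 2: b=2, p=1
After iteration 3: b=2, p=1
After iteration 4: b=2, p=1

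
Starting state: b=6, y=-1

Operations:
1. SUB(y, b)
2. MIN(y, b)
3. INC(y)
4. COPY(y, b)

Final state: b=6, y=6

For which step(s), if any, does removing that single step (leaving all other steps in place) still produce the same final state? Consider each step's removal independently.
Step(s) 1, 2, 3

Testing removal of each single step:
Without step 1: final = b=6, y=6 (same)
Without step 2: final = b=6, y=6 (same)
Without step 3: final = b=6, y=6 (same)
Without step 4: final = b=6, y=-6 (different)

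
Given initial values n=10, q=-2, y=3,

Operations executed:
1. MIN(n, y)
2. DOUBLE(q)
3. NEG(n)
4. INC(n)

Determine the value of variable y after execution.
y = 3

Tracing execution:
Step 1: MIN(n, y) → y = 3
Step 2: DOUBLE(q) → y = 3
Step 3: NEG(n) → y = 3
Step 4: INC(n) → y = 3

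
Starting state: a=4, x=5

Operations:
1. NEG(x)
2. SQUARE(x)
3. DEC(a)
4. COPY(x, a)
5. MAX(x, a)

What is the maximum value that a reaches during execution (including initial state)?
4

Values of a at each step:
Initial: a = 4 ← maximum
After step 1: a = 4
After step 2: a = 4
After step 3: a = 3
After step 4: a = 3
After step 5: a = 3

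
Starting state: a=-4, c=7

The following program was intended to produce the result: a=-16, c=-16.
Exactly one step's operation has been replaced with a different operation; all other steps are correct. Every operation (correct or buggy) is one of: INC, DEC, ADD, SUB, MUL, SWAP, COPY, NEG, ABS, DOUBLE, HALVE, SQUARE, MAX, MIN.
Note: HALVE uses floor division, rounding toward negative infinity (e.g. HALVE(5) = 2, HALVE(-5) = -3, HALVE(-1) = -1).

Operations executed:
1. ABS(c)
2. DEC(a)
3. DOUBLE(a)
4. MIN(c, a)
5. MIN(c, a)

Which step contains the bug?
Step 2

Trace with buggy code:
Initial: a=-4, c=7
After step 1: a=-4, c=7
After step 2: a=-5, c=7
After step 3: a=-10, c=7
After step 4: a=-10, c=-10
After step 5: a=-10, c=-10
Actual final a=-10, c=-10 ≠ expected a=-16, c=-16.
Step 2 is the only position where a single-operation replacement can produce the expected result.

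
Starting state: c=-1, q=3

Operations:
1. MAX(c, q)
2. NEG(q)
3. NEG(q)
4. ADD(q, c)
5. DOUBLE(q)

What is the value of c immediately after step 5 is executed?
c = 3

Tracing c through execution:
Initial: c = -1
After step 1 (MAX(c, q)): c = 3
After step 2 (NEG(q)): c = 3
After step 3 (NEG(q)): c = 3
After step 4 (ADD(q, c)): c = 3
After step 5 (DOUBLE(q)): c = 3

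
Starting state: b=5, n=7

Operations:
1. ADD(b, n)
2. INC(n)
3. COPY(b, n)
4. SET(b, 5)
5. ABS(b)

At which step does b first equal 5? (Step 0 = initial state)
Step 0

Tracing b:
Initial: b = 5 ← first occurrence
After step 1: b = 12
After step 2: b = 12
After step 3: b = 8
After step 4: b = 5
After step 5: b = 5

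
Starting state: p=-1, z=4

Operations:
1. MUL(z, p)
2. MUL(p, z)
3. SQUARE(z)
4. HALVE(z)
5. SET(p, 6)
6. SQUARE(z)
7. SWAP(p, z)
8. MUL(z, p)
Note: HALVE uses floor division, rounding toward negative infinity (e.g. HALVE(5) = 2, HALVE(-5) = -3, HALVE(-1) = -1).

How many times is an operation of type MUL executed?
3

Counting MUL operations:
Step 1: MUL(z, p) ← MUL
Step 2: MUL(p, z) ← MUL
Step 8: MUL(z, p) ← MUL
Total: 3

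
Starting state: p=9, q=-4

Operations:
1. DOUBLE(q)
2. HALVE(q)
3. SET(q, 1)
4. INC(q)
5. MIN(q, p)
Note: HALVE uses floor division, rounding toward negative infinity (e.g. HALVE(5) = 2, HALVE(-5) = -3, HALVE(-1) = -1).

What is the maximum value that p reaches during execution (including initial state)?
9

Values of p at each step:
Initial: p = 9 ← maximum
After step 1: p = 9
After step 2: p = 9
After step 3: p = 9
After step 4: p = 9
After step 5: p = 9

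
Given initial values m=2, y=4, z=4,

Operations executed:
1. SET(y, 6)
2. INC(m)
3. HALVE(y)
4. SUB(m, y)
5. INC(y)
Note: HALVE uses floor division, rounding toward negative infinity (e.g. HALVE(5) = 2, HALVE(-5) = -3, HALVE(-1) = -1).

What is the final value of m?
m = 0

Tracing execution:
Step 1: SET(y, 6) → m = 2
Step 2: INC(m) → m = 3
Step 3: HALVE(y) → m = 3
Step 4: SUB(m, y) → m = 0
Step 5: INC(y) → m = 0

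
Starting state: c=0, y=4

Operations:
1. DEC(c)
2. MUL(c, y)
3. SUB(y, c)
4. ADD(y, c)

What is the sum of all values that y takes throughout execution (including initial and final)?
24

Values of y at each step:
Initial: y = 4
After step 1: y = 4
After step 2: y = 4
After step 3: y = 8
After step 4: y = 4
Sum = 4 + 4 + 4 + 8 + 4 = 24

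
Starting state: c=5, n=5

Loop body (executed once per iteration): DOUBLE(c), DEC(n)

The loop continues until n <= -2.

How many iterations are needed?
7

Tracing iterations:
Initial: c=5, n=5
After iteration 1: c=10, n=4
After iteration 2: c=20, n=3
After iteration 3: c=40, n=2
After iteration 4: c=80, n=1
After iteration 5: c=160, n=0
After iteration 6: c=320, n=-1
After iteration 7: c=640, n=-2
n <= -2 now holds, so the loop exits after 7 iterations.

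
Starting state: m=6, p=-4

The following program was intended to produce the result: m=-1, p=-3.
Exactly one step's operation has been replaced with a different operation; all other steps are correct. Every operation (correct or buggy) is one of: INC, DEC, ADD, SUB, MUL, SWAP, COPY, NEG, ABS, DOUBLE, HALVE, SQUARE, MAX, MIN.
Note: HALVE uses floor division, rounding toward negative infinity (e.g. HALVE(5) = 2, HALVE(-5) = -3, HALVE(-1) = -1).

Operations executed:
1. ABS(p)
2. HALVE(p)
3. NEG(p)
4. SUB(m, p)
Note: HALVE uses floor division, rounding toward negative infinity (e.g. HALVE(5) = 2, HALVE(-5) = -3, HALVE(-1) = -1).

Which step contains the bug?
Step 1

Trace with buggy code:
Initial: m=6, p=-4
After step 1: m=6, p=4
After step 2: m=6, p=2
After step 3: m=6, p=-2
After step 4: m=8, p=-2
Actual final m=8, p=-2 ≠ expected m=-1, p=-3.
Step 1 is the only position where a single-operation replacement can produce the expected result.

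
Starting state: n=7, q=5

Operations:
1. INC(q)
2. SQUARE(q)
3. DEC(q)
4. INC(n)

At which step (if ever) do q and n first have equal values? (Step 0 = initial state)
Never

q and n never become equal during execution.

Comparing values at each step:
Initial: q=5, n=7
After step 1: q=6, n=7
After step 2: q=36, n=7
After step 3: q=35, n=7
After step 4: q=35, n=8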